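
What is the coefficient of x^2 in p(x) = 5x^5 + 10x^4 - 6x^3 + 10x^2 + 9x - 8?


Read off the coefficient of x^2: 10


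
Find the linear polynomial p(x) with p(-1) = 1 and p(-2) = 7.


p(x) = mx + b. Using p(-1)=1, p(-2)=7:
m = (1 - 7)/(-1 + 2) = -6/1 = -6
b = 1 - m*(-1) = 1 - 6 = -5
p(x) = -6x - 5


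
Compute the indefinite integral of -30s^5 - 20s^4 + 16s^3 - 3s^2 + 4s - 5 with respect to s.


Reverse power rule on each term:
  ∫ -30s^5 ds = -5s^6
  ∫ -20s^4 ds = -4s^5
  ∫ 16s^3 ds = 4s^4
  ∫ -3s^2 ds = -s^3
  ∫ 4s ds = 2s^2
  ∫ -5 ds = -5s
F(s) = -5s^6 - 4s^5 + 4s^4 - s^3 + 2s^2 - 5s + C


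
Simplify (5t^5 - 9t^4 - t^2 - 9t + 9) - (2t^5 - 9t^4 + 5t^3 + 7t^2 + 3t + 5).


Distribute the minus sign:
  (5t^5 - 9t^4 - t^2 - 9t + 9)
- (2t^5 - 9t^4 + 5t^3 + 7t^2 + 3t + 5)
Negate second polynomial: -2t^5 + 9t^4 - 5t^3 - 7t^2 - 3t - 5
Add: 3t^5 - 5t^3 - 8t^2 - 12t + 4


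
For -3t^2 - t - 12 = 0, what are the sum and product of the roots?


For at^2+bt+c=0: sum = -b/a, product = c/a.
a=-3, b=-1, c=-12
Sum = -(-1)/-3 = -1/3
Product = (-12)/-3 = 4


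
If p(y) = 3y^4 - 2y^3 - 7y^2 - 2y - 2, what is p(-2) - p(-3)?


p(-2) = 38
p(-3) = 238
p(-2) - p(-3) = 38 - 238 = -200


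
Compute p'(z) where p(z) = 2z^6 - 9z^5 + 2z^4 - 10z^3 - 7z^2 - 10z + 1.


Apply the power rule term by term:
  d/dz(2z^6) = 12z^5
  d/dz(-9z^5) = -45z^4
  d/dz(2z^4) = 8z^3
  d/dz(-10z^3) = -30z^2
  d/dz(-7z^2) = -14z
  d/dz(-10z) = -10
  d/dz(1) = 0
p'(z) = 12z^5 - 45z^4 + 8z^3 - 30z^2 - 14z - 10


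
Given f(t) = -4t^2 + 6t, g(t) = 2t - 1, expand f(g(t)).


Substitute g(t) into f:
f(g(t)) = -4*(2t - 1)^2 + 6*(2t - 1)
(2t - 1)^2 = 4t^2 - 4t + 1
Expand and combine: -16t^2 + 28t - 10


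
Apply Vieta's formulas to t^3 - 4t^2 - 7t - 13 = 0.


Monic cubic t^3+bt^2+ct+d=0: sum=-b, pairwise sum=c, product=-d.
b=-4, c=-7, d=-13
r1+r2+r3 = 4
r1r2+r1r3+r2r3 = -7
r1r2r3 = 13


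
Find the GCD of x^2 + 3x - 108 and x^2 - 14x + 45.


Factor each:
  x^2 + 3x - 108 = (x - 9)(x + 12)
  x^2 - 14x + 45 = (x - 9)(x - 5)
Common monic factor: x - 9


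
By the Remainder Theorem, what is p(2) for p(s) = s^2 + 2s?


By the Remainder Theorem, the remainder equals p(2):
  1*(2)^2 = 4
  2*(2)^1 = 4
  constant: 0
Sum: 4 + 4 + 0 = 8


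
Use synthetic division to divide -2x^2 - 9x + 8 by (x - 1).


Synthetic division with c = 1. Coefficients: -2, -9, 8
Bring down -2.
  -2 * 1 = -2; -2 - 9 = -11
  -11 * 1 = -11; -11 + 8 = -3
Quotient: -2x - 11, Remainder: -3


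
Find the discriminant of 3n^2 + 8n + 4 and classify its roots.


D = b^2 - 4ac = (8)^2 - 4(3)(4) = 64 - 48 = 16
Since D > 0: two distinct rational roots


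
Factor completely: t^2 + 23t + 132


Roots satisfy r1 + r2 = -b/a = -23 and r1*r2 = c/a = 132.
So r1 = -11, r2 = -12.
t^2 + 23t + 132 = (t - r1)(t - r2) = (t + 11)(t + 12)


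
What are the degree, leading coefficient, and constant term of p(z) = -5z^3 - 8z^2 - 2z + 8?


Highest power of z is 3, with coefficient -5. Constant term is 8.
Degree = 3, leading coefficient = -5, constant term = 8


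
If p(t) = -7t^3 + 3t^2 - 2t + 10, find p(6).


Using direct substitution:
  -7 * (6)^3 = -1512
  3 * (6)^2 = 108
  -2 * (6)^1 = -12
  constant: 10
Sum = -1512 + 108 - 12 + 10 = -1406


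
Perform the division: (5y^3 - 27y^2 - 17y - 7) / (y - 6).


(5y^3 - 27y^2 - 17y - 7) / (y - 6)
Step 1: 5y^2 * (y - 6) = 5y^3 - 30y^2; subtract.
Step 2: 3y * (y - 6) = 3y^2 - 18y; subtract.
Step 3: 1 * (y - 6) = y - 6; subtract.
Quotient: 5y^2 + 3y + 1, Remainder: -1


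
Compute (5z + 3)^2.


Expand (5z + 3)^2 by repeated multiplication:
= 25z^2 + 30z + 9


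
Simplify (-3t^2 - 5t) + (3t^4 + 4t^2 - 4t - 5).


Align terms by degree and add:
  -3t^2 - 5t
+ 3t^4 + 4t^2 - 4t - 5
= 3t^4 + t^2 - 9t - 5


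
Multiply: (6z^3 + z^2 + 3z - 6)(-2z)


Distribute each term of the first polynomial:
  (6z^3)(-2z) = -12z^4
  (z^2)(-2z) = -2z^3
  (3z)(-2z) = -6z^2
  (-6)(-2z) = 12z
Sum: -12z^4 - 2z^3 - 6z^2 + 12z


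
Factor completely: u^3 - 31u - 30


Try integer roots (divisors of -30). u=-5: p(-5)=0.
Divide out (u + 5): quotient is u^2 - 5u - 6.
Factor the quadratic: (u - 6)(u + 1)
Result: (u + 5)(u - 6)(u + 1)


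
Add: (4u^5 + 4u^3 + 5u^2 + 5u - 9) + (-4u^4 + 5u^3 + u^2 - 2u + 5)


Align terms by degree and add:
  4u^5 + 4u^3 + 5u^2 + 5u - 9
  -4u^4 + 5u^3 + u^2 - 2u + 5
= 4u^5 - 4u^4 + 9u^3 + 6u^2 + 3u - 4


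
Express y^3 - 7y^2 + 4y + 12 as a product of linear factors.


Try integer roots (divisors of 12). y=2: p(2)=0.
Divide out (y - 2): quotient is y^2 - 5y - 6.
Factor the quadratic: (y + 1)(y - 6)
Result: (y - 2)(y + 1)(y - 6)


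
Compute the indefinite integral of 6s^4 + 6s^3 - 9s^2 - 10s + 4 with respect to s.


Reverse power rule on each term:
  ∫ 6s^4 ds = (6/5)s^5
  ∫ 6s^3 ds = (3/2)s^4
  ∫ -9s^2 ds = -3s^3
  ∫ -10s ds = -5s^2
  ∫ 4 ds = 4s
F(s) = (6/5)s^5 + (3/2)s^4 - 3s^3 - 5s^2 + 4s + C


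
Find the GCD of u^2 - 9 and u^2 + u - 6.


Factor each:
  u^2 - 9 = (u + 3)(u - 3)
  u^2 + u - 6 = (u + 3)(u - 2)
Common monic factor: u + 3


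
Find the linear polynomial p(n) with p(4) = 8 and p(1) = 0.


p(n) = mn + b. Using p(4)=8, p(1)=0:
m = (8)/(4 - 1) = 8/3 = 8/3
b = 8 - m*(4) = 8 - 32/3 = -8/3
p(n) = (8/3)n - (8/3)


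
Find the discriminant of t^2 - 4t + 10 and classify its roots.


D = b^2 - 4ac = (-4)^2 - 4(1)(10) = 16 - 40 = -24
Since D < 0: two complex conjugate roots (no real roots)


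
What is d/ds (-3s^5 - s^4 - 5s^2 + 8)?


Apply the power rule term by term:
  d/ds(-3s^5) = -15s^4
  d/ds(-s^4) = -4s^3
  d/ds(-5s^2) = -10s
  d/ds(8) = 0
p'(s) = -15s^4 - 4s^3 - 10s


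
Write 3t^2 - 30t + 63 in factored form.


Roots satisfy r1 + r2 = -b/a = 10 and r1*r2 = c/a = 21.
So r1 = 7, r2 = 3.
3t^2 - 30t + 63 = 3(t - r1)(t - r2) = 3(t - 7)(t - 3)


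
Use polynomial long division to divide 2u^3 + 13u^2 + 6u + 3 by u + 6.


(2u^3 + 13u^2 + 6u + 3) / (u + 6)
Step 1: 2u^2 * (u + 6) = 2u^3 + 12u^2; subtract.
Step 2: u * (u + 6) = u^2 + 6u; subtract.
Step 3: 0 * (u + 6) = 0; subtract.
Quotient: 2u^2 + u, Remainder: 3


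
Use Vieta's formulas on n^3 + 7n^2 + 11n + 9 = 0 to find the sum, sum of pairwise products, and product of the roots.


Monic cubic n^3+bn^2+cn+d=0: sum=-b, pairwise sum=c, product=-d.
b=7, c=11, d=9
r1+r2+r3 = -7
r1r2+r1r3+r2r3 = 11
r1r2r3 = -9


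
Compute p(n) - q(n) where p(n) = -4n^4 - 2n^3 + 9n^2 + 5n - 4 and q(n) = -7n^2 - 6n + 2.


Distribute the minus sign:
  (-4n^4 - 2n^3 + 9n^2 + 5n - 4)
- (-7n^2 - 6n + 2)
Negate second polynomial: 7n^2 + 6n - 2
Add: -4n^4 - 2n^3 + 16n^2 + 11n - 6


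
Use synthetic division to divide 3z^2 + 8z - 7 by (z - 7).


Synthetic division with c = 7. Coefficients: 3, 8, -7
Bring down 3.
  3 * 7 = 21; 21 + 8 = 29
  29 * 7 = 203; 203 - 7 = 196
Quotient: 3z + 29, Remainder: 196


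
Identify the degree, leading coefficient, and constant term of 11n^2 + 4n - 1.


Highest power of n is 2, with coefficient 11. Constant term is -1.
Degree = 2, leading coefficient = 11, constant term = -1


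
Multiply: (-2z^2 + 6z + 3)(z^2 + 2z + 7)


Distribute each term of the first polynomial:
  (-2z^2)(z^2 + 2z + 7) = -2z^4 - 4z^3 - 14z^2
  (6z)(z^2 + 2z + 7) = 6z^3 + 12z^2 + 42z
  (3)(z^2 + 2z + 7) = 3z^2 + 6z + 21
Sum: -2z^4 + 2z^3 + z^2 + 48z + 21


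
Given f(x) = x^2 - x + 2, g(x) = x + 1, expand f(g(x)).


Substitute g(x) into f:
f(g(x)) = 1*(x + 1)^2 + (-1)*(x + 1) + 2
(x + 1)^2 = x^2 + 2x + 1
Expand and combine: x^2 + x + 2


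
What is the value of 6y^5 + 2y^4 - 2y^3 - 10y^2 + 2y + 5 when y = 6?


Using direct substitution:
  6 * (6)^5 = 46656
  2 * (6)^4 = 2592
  -2 * (6)^3 = -432
  -10 * (6)^2 = -360
  2 * (6)^1 = 12
  constant: 5
Sum = 46656 + 2592 - 432 - 360 + 12 + 5 = 48473


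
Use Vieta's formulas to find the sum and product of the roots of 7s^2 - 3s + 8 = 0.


For as^2+bs+c=0: sum = -b/a, product = c/a.
a=7, b=-3, c=8
Sum = -(-3)/7 = 3/7
Product = (8)/7 = 8/7


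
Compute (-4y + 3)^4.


Expand (-4y + 3)^4 by repeated multiplication:
  (-4y + 3)^2 = 16y^2 - 24y + 9
  (-4y + 3)^3 = -64y^3 + 144y^2 - 108y + 27
= 256y^4 - 768y^3 + 864y^2 - 432y + 81


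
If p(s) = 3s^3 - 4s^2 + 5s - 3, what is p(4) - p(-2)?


p(4) = 145
p(-2) = -53
p(4) - p(-2) = 145 + 53 = 198


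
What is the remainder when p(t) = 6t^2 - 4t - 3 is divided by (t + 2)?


By the Remainder Theorem, the remainder equals p(-2):
  6*(-2)^2 = 24
  -4*(-2)^1 = 8
  constant: -3
Sum: 24 + 8 - 3 = 29


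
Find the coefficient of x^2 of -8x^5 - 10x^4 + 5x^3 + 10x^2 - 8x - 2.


Read off the coefficient of x^2: 10


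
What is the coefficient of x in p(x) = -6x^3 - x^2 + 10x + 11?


Read off the coefficient of x: 10


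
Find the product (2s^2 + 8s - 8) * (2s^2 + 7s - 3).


Distribute each term of the first polynomial:
  (2s^2)(2s^2 + 7s - 3) = 4s^4 + 14s^3 - 6s^2
  (8s)(2s^2 + 7s - 3) = 16s^3 + 56s^2 - 24s
  (-8)(2s^2 + 7s - 3) = -16s^2 - 56s + 24
Sum: 4s^4 + 30s^3 + 34s^2 - 80s + 24


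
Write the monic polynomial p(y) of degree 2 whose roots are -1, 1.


p(y) = (y + 1)(y - 1)
Expand: y^2 - 1


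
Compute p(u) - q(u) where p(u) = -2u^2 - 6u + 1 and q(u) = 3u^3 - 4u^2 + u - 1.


Distribute the minus sign:
  (-2u^2 - 6u + 1)
- (3u^3 - 4u^2 + u - 1)
Negate second polynomial: -3u^3 + 4u^2 - u + 1
Add: -3u^3 + 2u^2 - 7u + 2


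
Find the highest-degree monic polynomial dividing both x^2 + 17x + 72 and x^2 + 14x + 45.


Factor each:
  x^2 + 17x + 72 = (x + 9)(x + 8)
  x^2 + 14x + 45 = (x + 9)(x + 5)
Common monic factor: x + 9


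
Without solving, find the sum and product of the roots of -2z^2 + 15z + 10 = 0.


For az^2+bz+c=0: sum = -b/a, product = c/a.
a=-2, b=15, c=10
Sum = -(15)/-2 = 15/2
Product = (10)/-2 = -5


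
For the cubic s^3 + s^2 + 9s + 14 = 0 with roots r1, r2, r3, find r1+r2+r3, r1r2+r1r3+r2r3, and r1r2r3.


Monic cubic s^3+bs^2+cs+d=0: sum=-b, pairwise sum=c, product=-d.
b=1, c=9, d=14
r1+r2+r3 = -1
r1r2+r1r3+r2r3 = 9
r1r2r3 = -14


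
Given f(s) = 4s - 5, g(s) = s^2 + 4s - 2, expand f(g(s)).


Substitute g(s) into f:
f(g(s)) = 4*(s^2 + 4s - 2) + (-5)
Expand and combine: 4s^2 + 16s - 13


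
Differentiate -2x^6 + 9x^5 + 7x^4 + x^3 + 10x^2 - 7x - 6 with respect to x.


Apply the power rule term by term:
  d/dx(-2x^6) = -12x^5
  d/dx(9x^5) = 45x^4
  d/dx(7x^4) = 28x^3
  d/dx(x^3) = 3x^2
  d/dx(10x^2) = 20x
  d/dx(-7x) = -7
  d/dx(-6) = 0
p'(x) = -12x^5 + 45x^4 + 28x^3 + 3x^2 + 20x - 7


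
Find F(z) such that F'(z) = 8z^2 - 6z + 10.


Reverse power rule on each term:
  ∫ 8z^2 dz = (8/3)z^3
  ∫ -6z dz = -3z^2
  ∫ 10 dz = 10z
F(z) = (8/3)z^3 - 3z^2 + 10z + C


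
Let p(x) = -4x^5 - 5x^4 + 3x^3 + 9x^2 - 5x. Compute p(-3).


Using direct substitution:
  -4 * (-3)^5 = 972
  -5 * (-3)^4 = -405
  3 * (-3)^3 = -81
  9 * (-3)^2 = 81
  -5 * (-3)^1 = 15
  constant: 0
Sum = 972 - 405 - 81 + 81 + 15 + 0 = 582


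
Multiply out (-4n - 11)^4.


Expand (-4n - 11)^4 by repeated multiplication:
  (-4n - 11)^2 = 16n^2 + 88n + 121
  (-4n - 11)^3 = -64n^3 - 528n^2 - 1452n - 1331
= 256n^4 + 2816n^3 + 11616n^2 + 21296n + 14641


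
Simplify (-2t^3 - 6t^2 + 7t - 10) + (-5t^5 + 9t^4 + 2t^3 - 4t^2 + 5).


Align terms by degree and add:
  -2t^3 - 6t^2 + 7t - 10
  -5t^5 + 9t^4 + 2t^3 - 4t^2 + 5
= -5t^5 + 9t^4 - 10t^2 + 7t - 5


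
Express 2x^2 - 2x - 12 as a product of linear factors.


Roots satisfy r1 + r2 = -b/a = 1 and r1*r2 = c/a = -6.
So r1 = -2, r2 = 3.
2x^2 - 2x - 12 = 2(x - r1)(x - r2) = 2(x + 2)(x - 3)


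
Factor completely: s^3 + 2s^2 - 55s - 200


Try integer roots (divisors of -200). s=8: p(8)=0.
Divide out (s - 8): quotient is s^2 + 10s + 25.
Factor the quadratic: (s + 5)(s + 5)
Result: (s - 8)(s + 5)(s + 5)


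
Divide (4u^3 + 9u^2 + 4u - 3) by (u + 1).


(4u^3 + 9u^2 + 4u - 3) / (u + 1)
Step 1: 4u^2 * (u + 1) = 4u^3 + 4u^2; subtract.
Step 2: 5u * (u + 1) = 5u^2 + 5u; subtract.
Step 3: -1 * (u + 1) = -u - 1; subtract.
Quotient: 4u^2 + 5u - 1, Remainder: -2


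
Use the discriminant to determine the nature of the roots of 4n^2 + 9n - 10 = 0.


D = b^2 - 4ac = (9)^2 - 4(4)(-10) = 81 + 160 = 241
Since D > 0: two distinct irrational roots


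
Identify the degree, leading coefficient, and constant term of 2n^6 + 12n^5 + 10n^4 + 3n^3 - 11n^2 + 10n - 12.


Highest power of n is 6, with coefficient 2. Constant term is -12.
Degree = 6, leading coefficient = 2, constant term = -12


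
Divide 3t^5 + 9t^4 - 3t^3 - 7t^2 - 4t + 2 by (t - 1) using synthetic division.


Synthetic division with c = 1. Coefficients: 3, 9, -3, -7, -4, 2
Bring down 3.
  3 * 1 = 3; 3 + 9 = 12
  12 * 1 = 12; 12 - 3 = 9
  9 * 1 = 9; 9 - 7 = 2
  2 * 1 = 2; 2 - 4 = -2
  -2 * 1 = -2; -2 + 2 = 0
Quotient: 3t^4 + 12t^3 + 9t^2 + 2t - 2, Remainder: 0


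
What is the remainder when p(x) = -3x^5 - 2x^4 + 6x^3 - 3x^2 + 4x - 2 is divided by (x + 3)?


By the Remainder Theorem, the remainder equals p(-3):
  -3*(-3)^5 = 729
  -2*(-3)^4 = -162
  6*(-3)^3 = -162
  -3*(-3)^2 = -27
  4*(-3)^1 = -12
  constant: -2
Sum: 729 - 162 - 162 - 27 - 12 - 2 = 364


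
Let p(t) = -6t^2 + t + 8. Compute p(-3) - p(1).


p(-3) = -49
p(1) = 3
p(-3) - p(1) = -49 - 3 = -52


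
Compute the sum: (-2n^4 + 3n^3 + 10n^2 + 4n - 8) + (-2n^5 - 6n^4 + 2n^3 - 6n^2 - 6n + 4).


Align terms by degree and add:
  -2n^4 + 3n^3 + 10n^2 + 4n - 8
  -2n^5 - 6n^4 + 2n^3 - 6n^2 - 6n + 4
= -2n^5 - 8n^4 + 5n^3 + 4n^2 - 2n - 4


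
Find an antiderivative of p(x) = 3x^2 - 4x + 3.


Reverse power rule on each term:
  ∫ 3x^2 dx = x^3
  ∫ -4x dx = -2x^2
  ∫ 3 dx = 3x
F(x) = x^3 - 2x^2 + 3x + C


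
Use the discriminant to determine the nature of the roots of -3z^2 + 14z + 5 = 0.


D = b^2 - 4ac = (14)^2 - 4(-3)(5) = 196 + 60 = 256
Since D > 0: two distinct rational roots


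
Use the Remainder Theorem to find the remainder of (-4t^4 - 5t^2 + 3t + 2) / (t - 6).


By the Remainder Theorem, the remainder equals p(6):
  -4*(6)^4 = -5184
  0*(6)^3 = 0
  -5*(6)^2 = -180
  3*(6)^1 = 18
  constant: 2
Sum: -5184 + 0 - 180 + 18 + 2 = -5344


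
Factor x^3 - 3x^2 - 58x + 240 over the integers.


Try integer roots (divisors of 240). x=-8: p(-8)=0.
Divide out (x + 8): quotient is x^2 - 11x + 30.
Factor the quadratic: (x - 6)(x - 5)
Result: (x + 8)(x - 6)(x - 5)


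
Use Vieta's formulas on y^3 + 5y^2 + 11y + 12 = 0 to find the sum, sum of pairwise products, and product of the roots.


Monic cubic y^3+by^2+cy+d=0: sum=-b, pairwise sum=c, product=-d.
b=5, c=11, d=12
r1+r2+r3 = -5
r1r2+r1r3+r2r3 = 11
r1r2r3 = -12


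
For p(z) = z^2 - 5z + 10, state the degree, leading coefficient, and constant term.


Highest power of z is 2, with coefficient 1. Constant term is 10.
Degree = 2, leading coefficient = 1, constant term = 10


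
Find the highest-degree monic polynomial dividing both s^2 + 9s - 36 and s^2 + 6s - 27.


Factor each:
  s^2 + 9s - 36 = (s - 3)(s + 12)
  s^2 + 6s - 27 = (s - 3)(s + 9)
Common monic factor: s - 3


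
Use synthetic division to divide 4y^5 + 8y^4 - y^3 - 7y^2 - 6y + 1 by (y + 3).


Synthetic division with c = -3. Coefficients: 4, 8, -1, -7, -6, 1
Bring down 4.
  4 * -3 = -12; -12 + 8 = -4
  -4 * -3 = 12; 12 - 1 = 11
  11 * -3 = -33; -33 - 7 = -40
  -40 * -3 = 120; 120 - 6 = 114
  114 * -3 = -342; -342 + 1 = -341
Quotient: 4y^4 - 4y^3 + 11y^2 - 40y + 114, Remainder: -341


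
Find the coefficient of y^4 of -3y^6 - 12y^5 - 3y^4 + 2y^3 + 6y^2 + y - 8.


Read off the coefficient of y^4: -3


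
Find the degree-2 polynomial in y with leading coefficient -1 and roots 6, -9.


p(y) = -(y - 6)(y + 9)
Expand: -y^2 - 3y + 54


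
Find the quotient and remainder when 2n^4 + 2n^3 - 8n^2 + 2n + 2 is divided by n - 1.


(2n^4 + 2n^3 - 8n^2 + 2n + 2) / (n - 1)
Step 1: 2n^3 * (n - 1) = 2n^4 - 2n^3; subtract.
Step 2: 4n^2 * (n - 1) = 4n^3 - 4n^2; subtract.
Step 3: -4n * (n - 1) = -4n^2 + 4n; subtract.
Step 4: -2 * (n - 1) = -2n + 2; subtract.
Quotient: 2n^3 + 4n^2 - 4n - 2, Remainder: 0


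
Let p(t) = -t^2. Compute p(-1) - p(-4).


p(-1) = -1
p(-4) = -16
p(-1) - p(-4) = -1 + 16 = 15


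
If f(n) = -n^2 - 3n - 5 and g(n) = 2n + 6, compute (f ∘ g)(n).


Substitute g(n) into f:
f(g(n)) = -1*(2n + 6)^2 + (-3)*(2n + 6) + (-5)
(2n + 6)^2 = 4n^2 + 24n + 36
Expand and combine: -4n^2 - 30n - 59


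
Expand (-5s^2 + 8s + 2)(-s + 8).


Distribute each term of the first polynomial:
  (-5s^2)(-s + 8) = 5s^3 - 40s^2
  (8s)(-s + 8) = -8s^2 + 64s
  (2)(-s + 8) = -2s + 16
Sum: 5s^3 - 48s^2 + 62s + 16


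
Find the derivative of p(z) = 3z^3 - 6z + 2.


Apply the power rule term by term:
  d/dz(3z^3) = 9z^2
  d/dz(-6z) = -6
  d/dz(2) = 0
p'(z) = 9z^2 - 6


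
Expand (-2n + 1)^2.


Expand (-2n + 1)^2 by repeated multiplication:
= 4n^2 - 4n + 1


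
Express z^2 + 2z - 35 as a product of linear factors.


Roots satisfy r1 + r2 = -b/a = -2 and r1*r2 = c/a = -35.
So r1 = 5, r2 = -7.
z^2 + 2z - 35 = (z - r1)(z - r2) = (z - 5)(z + 7)


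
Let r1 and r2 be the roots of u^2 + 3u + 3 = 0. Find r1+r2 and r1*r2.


For au^2+bu+c=0: sum = -b/a, product = c/a.
a=1, b=3, c=3
Sum = -(3)/1 = -3
Product = (3)/1 = 3


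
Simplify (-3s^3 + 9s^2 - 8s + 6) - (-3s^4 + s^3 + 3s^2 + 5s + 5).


Distribute the minus sign:
  (-3s^3 + 9s^2 - 8s + 6)
- (-3s^4 + s^3 + 3s^2 + 5s + 5)
Negate second polynomial: 3s^4 - s^3 - 3s^2 - 5s - 5
Add: 3s^4 - 4s^3 + 6s^2 - 13s + 1


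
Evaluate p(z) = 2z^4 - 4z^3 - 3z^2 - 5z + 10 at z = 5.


Using direct substitution:
  2 * (5)^4 = 1250
  -4 * (5)^3 = -500
  -3 * (5)^2 = -75
  -5 * (5)^1 = -25
  constant: 10
Sum = 1250 - 500 - 75 - 25 + 10 = 660


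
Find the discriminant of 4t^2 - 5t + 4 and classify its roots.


D = b^2 - 4ac = (-5)^2 - 4(4)(4) = 25 - 64 = -39
Since D < 0: two complex conjugate roots (no real roots)


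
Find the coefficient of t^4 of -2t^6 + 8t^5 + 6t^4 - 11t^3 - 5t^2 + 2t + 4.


Read off the coefficient of t^4: 6


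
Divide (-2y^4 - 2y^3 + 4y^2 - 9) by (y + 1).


(-2y^4 - 2y^3 + 4y^2 - 9) / (y + 1)
Step 1: -2y^3 * (y + 1) = -2y^4 - 2y^3; subtract.
Step 2: 0 * (y + 1) = 0; subtract.
Step 3: 4y * (y + 1) = 4y^2 + 4y; subtract.
Step 4: -4 * (y + 1) = -4y - 4; subtract.
Quotient: -2y^3 + 4y - 4, Remainder: -5


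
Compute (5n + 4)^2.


Expand (5n + 4)^2 by repeated multiplication:
= 25n^2 + 40n + 16


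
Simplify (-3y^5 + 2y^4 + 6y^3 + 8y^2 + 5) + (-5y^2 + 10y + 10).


Align terms by degree and add:
  -3y^5 + 2y^4 + 6y^3 + 8y^2 + 5
  -5y^2 + 10y + 10
= -3y^5 + 2y^4 + 6y^3 + 3y^2 + 10y + 15


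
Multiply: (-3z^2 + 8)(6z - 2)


Distribute each term of the first polynomial:
  (-3z^2)(6z - 2) = -18z^3 + 6z^2
  (8)(6z - 2) = 48z - 16
Sum: -18z^3 + 6z^2 + 48z - 16


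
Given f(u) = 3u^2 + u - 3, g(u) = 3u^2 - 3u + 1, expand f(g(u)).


Substitute g(u) into f:
f(g(u)) = 3*(3u^2 - 3u + 1)^2 + 1*(3u^2 - 3u + 1) + (-3)
(3u^2 - 3u + 1)^2 = 9u^4 - 18u^3 + 15u^2 - 6u + 1
Expand and combine: 27u^4 - 54u^3 + 48u^2 - 21u + 1


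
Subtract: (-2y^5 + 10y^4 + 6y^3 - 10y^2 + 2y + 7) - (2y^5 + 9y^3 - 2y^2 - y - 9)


Distribute the minus sign:
  (-2y^5 + 10y^4 + 6y^3 - 10y^2 + 2y + 7)
- (2y^5 + 9y^3 - 2y^2 - y - 9)
Negate second polynomial: -2y^5 - 9y^3 + 2y^2 + y + 9
Add: -4y^5 + 10y^4 - 3y^3 - 8y^2 + 3y + 16


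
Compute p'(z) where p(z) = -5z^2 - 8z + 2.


Apply the power rule term by term:
  d/dz(-5z^2) = -10z
  d/dz(-8z) = -8
  d/dz(2) = 0
p'(z) = -10z - 8


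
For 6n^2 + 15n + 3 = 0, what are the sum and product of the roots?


For an^2+bn+c=0: sum = -b/a, product = c/a.
a=6, b=15, c=3
Sum = -(15)/6 = -5/2
Product = (3)/6 = 1/2


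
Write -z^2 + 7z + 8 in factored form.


Roots satisfy r1 + r2 = -b/a = 7 and r1*r2 = c/a = -8.
So r1 = -1, r2 = 8.
-z^2 + 7z + 8 = -(z - r1)(z - r2) = -(z + 1)(z - 8)


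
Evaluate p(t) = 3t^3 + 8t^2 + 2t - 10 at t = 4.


Using direct substitution:
  3 * (4)^3 = 192
  8 * (4)^2 = 128
  2 * (4)^1 = 8
  constant: -10
Sum = 192 + 128 + 8 - 10 = 318


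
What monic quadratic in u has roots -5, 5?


p(u) = (u + 5)(u - 5)
Expand: u^2 - 25


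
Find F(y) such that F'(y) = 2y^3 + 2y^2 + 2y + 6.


Reverse power rule on each term:
  ∫ 2y^3 dy = (1/2)y^4
  ∫ 2y^2 dy = (2/3)y^3
  ∫ 2y dy = y^2
  ∫ 6 dy = 6y
F(y) = (1/2)y^4 + (2/3)y^3 + y^2 + 6y + C


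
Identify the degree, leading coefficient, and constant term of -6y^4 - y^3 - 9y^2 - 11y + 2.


Highest power of y is 4, with coefficient -6. Constant term is 2.
Degree = 4, leading coefficient = -6, constant term = 2


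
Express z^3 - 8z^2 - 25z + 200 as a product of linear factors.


Try integer roots (divisors of 200). z=-5: p(-5)=0.
Divide out (z + 5): quotient is z^2 - 13z + 40.
Factor the quadratic: (z - 8)(z - 5)
Result: (z + 5)(z - 8)(z - 5)


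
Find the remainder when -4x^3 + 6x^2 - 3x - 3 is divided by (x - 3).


By the Remainder Theorem, the remainder equals p(3):
  -4*(3)^3 = -108
  6*(3)^2 = 54
  -3*(3)^1 = -9
  constant: -3
Sum: -108 + 54 - 9 - 3 = -66


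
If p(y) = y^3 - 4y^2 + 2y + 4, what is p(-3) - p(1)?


p(-3) = -65
p(1) = 3
p(-3) - p(1) = -65 - 3 = -68


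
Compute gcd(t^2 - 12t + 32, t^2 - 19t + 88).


Factor each:
  t^2 - 12t + 32 = (t - 8)(t - 4)
  t^2 - 19t + 88 = (t - 8)(t - 11)
Common monic factor: t - 8


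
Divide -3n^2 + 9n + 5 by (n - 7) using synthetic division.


Synthetic division with c = 7. Coefficients: -3, 9, 5
Bring down -3.
  -3 * 7 = -21; -21 + 9 = -12
  -12 * 7 = -84; -84 + 5 = -79
Quotient: -3n - 12, Remainder: -79


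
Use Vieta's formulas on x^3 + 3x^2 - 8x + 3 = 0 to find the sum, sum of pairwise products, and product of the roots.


Monic cubic x^3+bx^2+cx+d=0: sum=-b, pairwise sum=c, product=-d.
b=3, c=-8, d=3
r1+r2+r3 = -3
r1r2+r1r3+r2r3 = -8
r1r2r3 = -3


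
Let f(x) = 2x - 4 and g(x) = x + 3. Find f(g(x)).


Substitute g(x) into f:
f(g(x)) = 2*(x + 3) + (-4)
Expand and combine: 2x + 2


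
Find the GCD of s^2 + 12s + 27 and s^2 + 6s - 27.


Factor each:
  s^2 + 12s + 27 = (s + 9)(s + 3)
  s^2 + 6s - 27 = (s + 9)(s - 3)
Common monic factor: s + 9


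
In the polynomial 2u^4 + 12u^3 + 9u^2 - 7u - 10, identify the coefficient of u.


Read off the coefficient of u: -7


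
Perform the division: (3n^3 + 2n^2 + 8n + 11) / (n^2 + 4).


(3n^3 + 2n^2 + 8n + 11) / (n^2 + 4)
Step 1: 3n * (n^2 + 4) = 3n^3 + 12n; subtract.
Step 2: 2 * (n^2 + 4) = 2n^2 + 8; subtract.
Quotient: 3n + 2, Remainder: -4n + 3


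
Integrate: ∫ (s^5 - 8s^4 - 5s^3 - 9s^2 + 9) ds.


Reverse power rule on each term:
  ∫ s^5 ds = (1/6)s^6
  ∫ -8s^4 ds = -(8/5)s^5
  ∫ -5s^3 ds = -(5/4)s^4
  ∫ -9s^2 ds = -3s^3
  ∫ 9 ds = 9s
F(s) = (1/6)s^6 - (8/5)s^5 - (5/4)s^4 - 3s^3 + 9s + C


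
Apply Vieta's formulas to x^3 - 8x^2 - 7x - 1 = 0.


Monic cubic x^3+bx^2+cx+d=0: sum=-b, pairwise sum=c, product=-d.
b=-8, c=-7, d=-1
r1+r2+r3 = 8
r1r2+r1r3+r2r3 = -7
r1r2r3 = 1


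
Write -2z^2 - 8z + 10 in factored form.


Roots satisfy r1 + r2 = -b/a = -4 and r1*r2 = c/a = -5.
So r1 = 1, r2 = -5.
-2z^2 - 8z + 10 = -2(z - r1)(z - r2) = -2(z - 1)(z + 5)


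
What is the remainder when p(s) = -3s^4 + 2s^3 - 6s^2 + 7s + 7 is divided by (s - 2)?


By the Remainder Theorem, the remainder equals p(2):
  -3*(2)^4 = -48
  2*(2)^3 = 16
  -6*(2)^2 = -24
  7*(2)^1 = 14
  constant: 7
Sum: -48 + 16 - 24 + 14 + 7 = -35


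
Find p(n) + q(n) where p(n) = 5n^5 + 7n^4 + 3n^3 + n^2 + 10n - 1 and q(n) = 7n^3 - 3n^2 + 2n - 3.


Align terms by degree and add:
  5n^5 + 7n^4 + 3n^3 + n^2 + 10n - 1
+ 7n^3 - 3n^2 + 2n - 3
= 5n^5 + 7n^4 + 10n^3 - 2n^2 + 12n - 4


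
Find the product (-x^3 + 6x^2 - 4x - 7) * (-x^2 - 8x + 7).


Distribute each term of the first polynomial:
  (-x^3)(-x^2 - 8x + 7) = x^5 + 8x^4 - 7x^3
  (6x^2)(-x^2 - 8x + 7) = -6x^4 - 48x^3 + 42x^2
  (-4x)(-x^2 - 8x + 7) = 4x^3 + 32x^2 - 28x
  (-7)(-x^2 - 8x + 7) = 7x^2 + 56x - 49
Sum: x^5 + 2x^4 - 51x^3 + 81x^2 + 28x - 49


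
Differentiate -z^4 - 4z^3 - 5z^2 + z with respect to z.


Apply the power rule term by term:
  d/dz(-z^4) = -4z^3
  d/dz(-4z^3) = -12z^2
  d/dz(-5z^2) = -10z
  d/dz(z) = 1
p'(z) = -4z^3 - 12z^2 - 10z + 1


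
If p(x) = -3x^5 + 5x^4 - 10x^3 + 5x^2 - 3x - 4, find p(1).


Using direct substitution:
  -3 * (1)^5 = -3
  5 * (1)^4 = 5
  -10 * (1)^3 = -10
  5 * (1)^2 = 5
  -3 * (1)^1 = -3
  constant: -4
Sum = -3 + 5 - 10 + 5 - 3 - 4 = -10


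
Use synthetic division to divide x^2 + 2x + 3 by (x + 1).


Synthetic division with c = -1. Coefficients: 1, 2, 3
Bring down 1.
  1 * -1 = -1; -1 + 2 = 1
  1 * -1 = -1; -1 + 3 = 2
Quotient: x + 1, Remainder: 2


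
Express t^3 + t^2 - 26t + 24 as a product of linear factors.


Try integer roots (divisors of 24). t=4: p(4)=0.
Divide out (t - 4): quotient is t^2 + 5t - 6.
Factor the quadratic: (t - 1)(t + 6)
Result: (t - 4)(t - 1)(t + 6)


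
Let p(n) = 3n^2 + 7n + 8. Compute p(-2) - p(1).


p(-2) = 6
p(1) = 18
p(-2) - p(1) = 6 - 18 = -12


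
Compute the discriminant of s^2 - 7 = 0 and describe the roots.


D = b^2 - 4ac = (0)^2 - 4(1)(-7) = 0 + 28 = 28
Since D > 0: two distinct irrational roots


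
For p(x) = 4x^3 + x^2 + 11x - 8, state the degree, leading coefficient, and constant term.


Highest power of x is 3, with coefficient 4. Constant term is -8.
Degree = 3, leading coefficient = 4, constant term = -8


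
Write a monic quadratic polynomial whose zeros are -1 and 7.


p(x) = (x + 1)(x - 7)
Expand: x^2 - 6x - 7


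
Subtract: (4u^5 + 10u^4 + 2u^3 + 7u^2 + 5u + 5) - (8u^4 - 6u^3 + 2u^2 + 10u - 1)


Distribute the minus sign:
  (4u^5 + 10u^4 + 2u^3 + 7u^2 + 5u + 5)
- (8u^4 - 6u^3 + 2u^2 + 10u - 1)
Negate second polynomial: -8u^4 + 6u^3 - 2u^2 - 10u + 1
Add: 4u^5 + 2u^4 + 8u^3 + 5u^2 - 5u + 6


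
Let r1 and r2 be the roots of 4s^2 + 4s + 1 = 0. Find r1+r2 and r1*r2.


For as^2+bs+c=0: sum = -b/a, product = c/a.
a=4, b=4, c=1
Sum = -(4)/4 = -1
Product = (1)/4 = 1/4


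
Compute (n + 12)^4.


Expand (n + 12)^4 by repeated multiplication:
  (n + 12)^2 = n^2 + 24n + 144
  (n + 12)^3 = n^3 + 36n^2 + 432n + 1728
= n^4 + 48n^3 + 864n^2 + 6912n + 20736


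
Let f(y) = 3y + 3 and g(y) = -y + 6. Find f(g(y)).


Substitute g(y) into f:
f(g(y)) = 3*(-y + 6) + 3
Expand and combine: -3y + 21


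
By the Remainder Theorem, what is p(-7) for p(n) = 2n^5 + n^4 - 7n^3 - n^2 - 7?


By the Remainder Theorem, the remainder equals p(-7):
  2*(-7)^5 = -33614
  1*(-7)^4 = 2401
  -7*(-7)^3 = 2401
  -1*(-7)^2 = -49
  0*(-7)^1 = 0
  constant: -7
Sum: -33614 + 2401 + 2401 - 49 + 0 - 7 = -28868


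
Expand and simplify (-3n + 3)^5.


Expand (-3n + 3)^5 by repeated multiplication:
  (-3n + 3)^2 = 9n^2 - 18n + 9
  (-3n + 3)^3 = -27n^3 + 81n^2 - 81n + 27
  (-3n + 3)^4 = 81n^4 - 324n^3 + 486n^2 - 324n + 81
= -243n^5 + 1215n^4 - 2430n^3 + 2430n^2 - 1215n + 243


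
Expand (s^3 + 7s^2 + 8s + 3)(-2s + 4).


Distribute each term of the first polynomial:
  (s^3)(-2s + 4) = -2s^4 + 4s^3
  (7s^2)(-2s + 4) = -14s^3 + 28s^2
  (8s)(-2s + 4) = -16s^2 + 32s
  (3)(-2s + 4) = -6s + 12
Sum: -2s^4 - 10s^3 + 12s^2 + 26s + 12


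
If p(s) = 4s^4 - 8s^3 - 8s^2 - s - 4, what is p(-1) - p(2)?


p(-1) = 1
p(2) = -38
p(-1) - p(2) = 1 + 38 = 39


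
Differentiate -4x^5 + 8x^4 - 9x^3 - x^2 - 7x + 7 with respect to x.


Apply the power rule term by term:
  d/dx(-4x^5) = -20x^4
  d/dx(8x^4) = 32x^3
  d/dx(-9x^3) = -27x^2
  d/dx(-x^2) = -2x
  d/dx(-7x) = -7
  d/dx(7) = 0
p'(x) = -20x^4 + 32x^3 - 27x^2 - 2x - 7


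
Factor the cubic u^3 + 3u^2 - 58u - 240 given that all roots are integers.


Try integer roots (divisors of -240). u=-6: p(-6)=0.
Divide out (u + 6): quotient is u^2 - 3u - 40.
Factor the quadratic: (u + 5)(u - 8)
Result: (u + 6)(u + 5)(u - 8)


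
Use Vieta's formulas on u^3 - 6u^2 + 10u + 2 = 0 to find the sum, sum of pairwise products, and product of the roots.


Monic cubic u^3+bu^2+cu+d=0: sum=-b, pairwise sum=c, product=-d.
b=-6, c=10, d=2
r1+r2+r3 = 6
r1r2+r1r3+r2r3 = 10
r1r2r3 = -2


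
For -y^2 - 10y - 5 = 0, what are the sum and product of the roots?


For ay^2+by+c=0: sum = -b/a, product = c/a.
a=-1, b=-10, c=-5
Sum = -(-10)/-1 = -10
Product = (-5)/-1 = 5


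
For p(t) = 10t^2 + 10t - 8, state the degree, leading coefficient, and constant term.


Highest power of t is 2, with coefficient 10. Constant term is -8.
Degree = 2, leading coefficient = 10, constant term = -8


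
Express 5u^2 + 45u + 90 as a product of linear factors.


Roots satisfy r1 + r2 = -b/a = -9 and r1*r2 = c/a = 18.
So r1 = -3, r2 = -6.
5u^2 + 45u + 90 = 5(u - r1)(u - r2) = 5(u + 3)(u + 6)


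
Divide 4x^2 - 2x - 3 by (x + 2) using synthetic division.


Synthetic division with c = -2. Coefficients: 4, -2, -3
Bring down 4.
  4 * -2 = -8; -8 - 2 = -10
  -10 * -2 = 20; 20 - 3 = 17
Quotient: 4x - 10, Remainder: 17


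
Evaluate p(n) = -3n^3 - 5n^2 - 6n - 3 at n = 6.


Using direct substitution:
  -3 * (6)^3 = -648
  -5 * (6)^2 = -180
  -6 * (6)^1 = -36
  constant: -3
Sum = -648 - 180 - 36 - 3 = -867


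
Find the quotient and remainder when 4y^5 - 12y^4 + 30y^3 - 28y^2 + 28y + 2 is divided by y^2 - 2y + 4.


(4y^5 - 12y^4 + 30y^3 - 28y^2 + 28y + 2) / (y^2 - 2y + 4)
Step 1: 4y^3 * (y^2 - 2y + 4) = 4y^5 - 8y^4 + 16y^3; subtract.
Step 2: -4y^2 * (y^2 - 2y + 4) = -4y^4 + 8y^3 - 16y^2; subtract.
Step 3: 6y * (y^2 - 2y + 4) = 6y^3 - 12y^2 + 24y; subtract.
Step 4: 0 * (y^2 - 2y + 4) = 0; subtract.
Quotient: 4y^3 - 4y^2 + 6y, Remainder: 4y + 2


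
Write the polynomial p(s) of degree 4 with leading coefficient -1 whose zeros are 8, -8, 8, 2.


p(s) = -(s - 8)(s + 8)(s - 8)(s - 2)
Expand: -s^4 + 10s^3 + 48s^2 - 640s + 1024


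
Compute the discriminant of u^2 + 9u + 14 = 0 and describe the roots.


D = b^2 - 4ac = (9)^2 - 4(1)(14) = 81 - 56 = 25
Since D > 0: two distinct rational roots


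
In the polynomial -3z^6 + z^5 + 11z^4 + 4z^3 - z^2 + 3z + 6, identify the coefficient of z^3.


Read off the coefficient of z^3: 4


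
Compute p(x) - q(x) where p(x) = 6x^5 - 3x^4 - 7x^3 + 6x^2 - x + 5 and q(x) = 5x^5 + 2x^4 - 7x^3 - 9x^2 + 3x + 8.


Distribute the minus sign:
  (6x^5 - 3x^4 - 7x^3 + 6x^2 - x + 5)
- (5x^5 + 2x^4 - 7x^3 - 9x^2 + 3x + 8)
Negate second polynomial: -5x^5 - 2x^4 + 7x^3 + 9x^2 - 3x - 8
Add: x^5 - 5x^4 + 15x^2 - 4x - 3


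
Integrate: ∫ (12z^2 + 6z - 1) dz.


Reverse power rule on each term:
  ∫ 12z^2 dz = 4z^3
  ∫ 6z dz = 3z^2
  ∫ -1 dz = -z
F(z) = 4z^3 + 3z^2 - z + C


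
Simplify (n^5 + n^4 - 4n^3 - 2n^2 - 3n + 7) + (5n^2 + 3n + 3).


Align terms by degree and add:
  n^5 + n^4 - 4n^3 - 2n^2 - 3n + 7
+ 5n^2 + 3n + 3
= n^5 + n^4 - 4n^3 + 3n^2 + 10


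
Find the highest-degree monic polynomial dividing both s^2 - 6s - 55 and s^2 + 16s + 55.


Factor each:
  s^2 - 6s - 55 = (s + 5)(s - 11)
  s^2 + 16s + 55 = (s + 5)(s + 11)
Common monic factor: s + 5


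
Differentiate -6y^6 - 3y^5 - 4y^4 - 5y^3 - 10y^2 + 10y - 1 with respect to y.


Apply the power rule term by term:
  d/dy(-6y^6) = -36y^5
  d/dy(-3y^5) = -15y^4
  d/dy(-4y^4) = -16y^3
  d/dy(-5y^3) = -15y^2
  d/dy(-10y^2) = -20y
  d/dy(10y) = 10
  d/dy(-1) = 0
p'(y) = -36y^5 - 15y^4 - 16y^3 - 15y^2 - 20y + 10


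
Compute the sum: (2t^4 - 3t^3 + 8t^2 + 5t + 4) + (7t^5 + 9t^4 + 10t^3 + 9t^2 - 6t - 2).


Align terms by degree and add:
  2t^4 - 3t^3 + 8t^2 + 5t + 4
+ 7t^5 + 9t^4 + 10t^3 + 9t^2 - 6t - 2
= 7t^5 + 11t^4 + 7t^3 + 17t^2 - t + 2


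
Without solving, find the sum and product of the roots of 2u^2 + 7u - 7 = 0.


For au^2+bu+c=0: sum = -b/a, product = c/a.
a=2, b=7, c=-7
Sum = -(7)/2 = -7/2
Product = (-7)/2 = -7/2


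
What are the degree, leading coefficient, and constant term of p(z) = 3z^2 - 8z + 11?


Highest power of z is 2, with coefficient 3. Constant term is 11.
Degree = 2, leading coefficient = 3, constant term = 11


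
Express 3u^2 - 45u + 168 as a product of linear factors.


Roots satisfy r1 + r2 = -b/a = 15 and r1*r2 = c/a = 56.
So r1 = 8, r2 = 7.
3u^2 - 45u + 168 = 3(u - r1)(u - r2) = 3(u - 8)(u - 7)


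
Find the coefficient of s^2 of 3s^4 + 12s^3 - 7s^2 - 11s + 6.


Read off the coefficient of s^2: -7


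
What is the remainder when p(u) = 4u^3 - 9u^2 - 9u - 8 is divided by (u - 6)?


By the Remainder Theorem, the remainder equals p(6):
  4*(6)^3 = 864
  -9*(6)^2 = -324
  -9*(6)^1 = -54
  constant: -8
Sum: 864 - 324 - 54 - 8 = 478


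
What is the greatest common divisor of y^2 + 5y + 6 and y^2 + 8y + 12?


Factor each:
  y^2 + 5y + 6 = (y + 2)(y + 3)
  y^2 + 8y + 12 = (y + 2)(y + 6)
Common monic factor: y + 2


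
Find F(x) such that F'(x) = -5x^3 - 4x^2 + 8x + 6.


Reverse power rule on each term:
  ∫ -5x^3 dx = -(5/4)x^4
  ∫ -4x^2 dx = -(4/3)x^3
  ∫ 8x dx = 4x^2
  ∫ 6 dx = 6x
F(x) = -(5/4)x^4 - (4/3)x^3 + 4x^2 + 6x + C


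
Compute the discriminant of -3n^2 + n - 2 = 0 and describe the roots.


D = b^2 - 4ac = (1)^2 - 4(-3)(-2) = 1 - 24 = -23
Since D < 0: two complex conjugate roots (no real roots)


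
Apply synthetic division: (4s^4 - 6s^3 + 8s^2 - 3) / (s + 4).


Synthetic division with c = -4. Coefficients: 4, -6, 8, 0, -3
Bring down 4.
  4 * -4 = -16; -16 - 6 = -22
  -22 * -4 = 88; 88 + 8 = 96
  96 * -4 = -384; -384 + 0 = -384
  -384 * -4 = 1536; 1536 - 3 = 1533
Quotient: 4s^3 - 22s^2 + 96s - 384, Remainder: 1533


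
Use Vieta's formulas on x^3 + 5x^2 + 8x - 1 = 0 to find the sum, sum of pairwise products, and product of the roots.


Monic cubic x^3+bx^2+cx+d=0: sum=-b, pairwise sum=c, product=-d.
b=5, c=8, d=-1
r1+r2+r3 = -5
r1r2+r1r3+r2r3 = 8
r1r2r3 = 1


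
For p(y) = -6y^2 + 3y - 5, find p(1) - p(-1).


p(1) = -8
p(-1) = -14
p(1) - p(-1) = -8 + 14 = 6


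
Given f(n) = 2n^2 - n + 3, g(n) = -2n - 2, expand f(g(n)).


Substitute g(n) into f:
f(g(n)) = 2*(-2n - 2)^2 + (-1)*(-2n - 2) + 3
(-2n - 2)^2 = 4n^2 + 8n + 4
Expand and combine: 8n^2 + 18n + 13


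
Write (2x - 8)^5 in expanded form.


Expand (2x - 8)^5 by repeated multiplication:
  (2x - 8)^2 = 4x^2 - 32x + 64
  (2x - 8)^3 = 8x^3 - 96x^2 + 384x - 512
  (2x - 8)^4 = 16x^4 - 256x^3 + 1536x^2 - 4096x + 4096
= 32x^5 - 640x^4 + 5120x^3 - 20480x^2 + 40960x - 32768


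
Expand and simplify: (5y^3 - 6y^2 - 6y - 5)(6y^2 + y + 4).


Distribute each term of the first polynomial:
  (5y^3)(6y^2 + y + 4) = 30y^5 + 5y^4 + 20y^3
  (-6y^2)(6y^2 + y + 4) = -36y^4 - 6y^3 - 24y^2
  (-6y)(6y^2 + y + 4) = -36y^3 - 6y^2 - 24y
  (-5)(6y^2 + y + 4) = -30y^2 - 5y - 20
Sum: 30y^5 - 31y^4 - 22y^3 - 60y^2 - 29y - 20


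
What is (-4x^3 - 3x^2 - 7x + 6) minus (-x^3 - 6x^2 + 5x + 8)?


Distribute the minus sign:
  (-4x^3 - 3x^2 - 7x + 6)
- (-x^3 - 6x^2 + 5x + 8)
Negate second polynomial: x^3 + 6x^2 - 5x - 8
Add: -3x^3 + 3x^2 - 12x - 2


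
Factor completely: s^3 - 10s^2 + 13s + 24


Try integer roots (divisors of 24). s=8: p(8)=0.
Divide out (s - 8): quotient is s^2 - 2s - 3.
Factor the quadratic: (s + 1)(s - 3)
Result: (s - 8)(s + 1)(s - 3)


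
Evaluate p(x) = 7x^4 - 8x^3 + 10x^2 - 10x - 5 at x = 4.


Using direct substitution:
  7 * (4)^4 = 1792
  -8 * (4)^3 = -512
  10 * (4)^2 = 160
  -10 * (4)^1 = -40
  constant: -5
Sum = 1792 - 512 + 160 - 40 - 5 = 1395


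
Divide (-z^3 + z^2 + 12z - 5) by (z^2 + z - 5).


(-z^3 + z^2 + 12z - 5) / (z^2 + z - 5)
Step 1: -z * (z^2 + z - 5) = -z^3 - z^2 + 5z; subtract.
Step 2: 2 * (z^2 + z - 5) = 2z^2 + 2z - 10; subtract.
Quotient: -z + 2, Remainder: 5z + 5


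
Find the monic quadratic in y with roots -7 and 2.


p(y) = (y + 7)(y - 2)
Expand: y^2 + 5y - 14


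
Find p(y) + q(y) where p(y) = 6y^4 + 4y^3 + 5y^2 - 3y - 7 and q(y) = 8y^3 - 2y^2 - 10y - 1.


Align terms by degree and add:
  6y^4 + 4y^3 + 5y^2 - 3y - 7
+ 8y^3 - 2y^2 - 10y - 1
= 6y^4 + 12y^3 + 3y^2 - 13y - 8


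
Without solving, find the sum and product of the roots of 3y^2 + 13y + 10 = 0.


For ay^2+by+c=0: sum = -b/a, product = c/a.
a=3, b=13, c=10
Sum = -(13)/3 = -13/3
Product = (10)/3 = 10/3


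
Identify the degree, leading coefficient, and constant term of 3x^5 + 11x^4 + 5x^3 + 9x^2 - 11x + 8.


Highest power of x is 5, with coefficient 3. Constant term is 8.
Degree = 5, leading coefficient = 3, constant term = 8


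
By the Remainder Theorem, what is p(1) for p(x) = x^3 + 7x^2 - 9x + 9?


By the Remainder Theorem, the remainder equals p(1):
  1*(1)^3 = 1
  7*(1)^2 = 7
  -9*(1)^1 = -9
  constant: 9
Sum: 1 + 7 - 9 + 9 = 8


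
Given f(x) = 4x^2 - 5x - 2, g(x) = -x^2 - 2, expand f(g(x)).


Substitute g(x) into f:
f(g(x)) = 4*(-x^2 - 2)^2 + (-5)*(-x^2 - 2) + (-2)
(-x^2 - 2)^2 = x^4 + 4x^2 + 4
Expand and combine: 4x^4 + 21x^2 + 24


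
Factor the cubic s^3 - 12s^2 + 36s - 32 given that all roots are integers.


Try integer roots (divisors of -32). s=8: p(8)=0.
Divide out (s - 8): quotient is s^2 - 4s + 4.
Factor the quadratic: (s - 2)(s - 2)
Result: (s - 8)(s - 2)(s - 2)


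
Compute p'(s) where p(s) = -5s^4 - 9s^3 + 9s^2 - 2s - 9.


Apply the power rule term by term:
  d/ds(-5s^4) = -20s^3
  d/ds(-9s^3) = -27s^2
  d/ds(9s^2) = 18s
  d/ds(-2s) = -2
  d/ds(-9) = 0
p'(s) = -20s^3 - 27s^2 + 18s - 2


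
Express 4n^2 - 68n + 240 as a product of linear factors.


Roots satisfy r1 + r2 = -b/a = 17 and r1*r2 = c/a = 60.
So r1 = 5, r2 = 12.
4n^2 - 68n + 240 = 4(n - r1)(n - r2) = 4(n - 5)(n - 12)


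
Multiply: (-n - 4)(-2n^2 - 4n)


Distribute each term of the first polynomial:
  (-n)(-2n^2 - 4n) = 2n^3 + 4n^2
  (-4)(-2n^2 - 4n) = 8n^2 + 16n
Sum: 2n^3 + 12n^2 + 16n


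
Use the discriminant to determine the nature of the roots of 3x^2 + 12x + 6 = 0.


D = b^2 - 4ac = (12)^2 - 4(3)(6) = 144 - 72 = 72
Since D > 0: two distinct irrational roots


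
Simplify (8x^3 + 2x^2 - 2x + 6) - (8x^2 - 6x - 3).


Distribute the minus sign:
  (8x^3 + 2x^2 - 2x + 6)
- (8x^2 - 6x - 3)
Negate second polynomial: -8x^2 + 6x + 3
Add: 8x^3 - 6x^2 + 4x + 9


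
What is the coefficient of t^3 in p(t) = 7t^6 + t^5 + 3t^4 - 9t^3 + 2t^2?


Read off the coefficient of t^3: -9


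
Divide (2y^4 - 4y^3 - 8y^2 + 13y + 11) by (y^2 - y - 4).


(2y^4 - 4y^3 - 8y^2 + 13y + 11) / (y^2 - y - 4)
Step 1: 2y^2 * (y^2 - y - 4) = 2y^4 - 2y^3 - 8y^2; subtract.
Step 2: -2y * (y^2 - y - 4) = -2y^3 + 2y^2 + 8y; subtract.
Step 3: -2 * (y^2 - y - 4) = -2y^2 + 2y + 8; subtract.
Quotient: 2y^2 - 2y - 2, Remainder: 3y + 3


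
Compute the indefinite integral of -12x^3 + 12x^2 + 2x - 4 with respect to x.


Reverse power rule on each term:
  ∫ -12x^3 dx = -3x^4
  ∫ 12x^2 dx = 4x^3
  ∫ 2x dx = x^2
  ∫ -4 dx = -4x
F(x) = -3x^4 + 4x^3 + x^2 - 4x + C


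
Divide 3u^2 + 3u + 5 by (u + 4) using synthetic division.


Synthetic division with c = -4. Coefficients: 3, 3, 5
Bring down 3.
  3 * -4 = -12; -12 + 3 = -9
  -9 * -4 = 36; 36 + 5 = 41
Quotient: 3u - 9, Remainder: 41


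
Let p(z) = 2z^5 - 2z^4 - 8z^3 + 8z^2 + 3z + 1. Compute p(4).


Using direct substitution:
  2 * (4)^5 = 2048
  -2 * (4)^4 = -512
  -8 * (4)^3 = -512
  8 * (4)^2 = 128
  3 * (4)^1 = 12
  constant: 1
Sum = 2048 - 512 - 512 + 128 + 12 + 1 = 1165


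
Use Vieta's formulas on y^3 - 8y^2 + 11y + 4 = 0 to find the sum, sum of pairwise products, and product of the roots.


Monic cubic y^3+by^2+cy+d=0: sum=-b, pairwise sum=c, product=-d.
b=-8, c=11, d=4
r1+r2+r3 = 8
r1r2+r1r3+r2r3 = 11
r1r2r3 = -4


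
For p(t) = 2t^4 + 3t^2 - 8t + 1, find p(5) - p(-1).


p(5) = 1286
p(-1) = 14
p(5) - p(-1) = 1286 - 14 = 1272


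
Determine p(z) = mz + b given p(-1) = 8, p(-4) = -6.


p(z) = mz + b. Using p(-1)=8, p(-4)=-6:
m = (8 + 6)/(-1 + 4) = 14/3 = 14/3
b = 8 - m*(-1) = 8 + 14/3 = 38/3
p(z) = (14/3)z + (38/3)
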